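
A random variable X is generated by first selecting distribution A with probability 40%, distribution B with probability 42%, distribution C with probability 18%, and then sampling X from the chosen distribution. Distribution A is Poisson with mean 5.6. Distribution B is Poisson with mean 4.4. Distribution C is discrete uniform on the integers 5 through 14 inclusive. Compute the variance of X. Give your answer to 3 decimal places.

8.876

Per component, A: μ=5.6, E[X²]=36.96; B: μ=4.4, E[X²]=23.76; C: μ=9.5, E[X²]=98.5.
E[X] = 0.4·5.6 + 0.42·4.4 + 0.18·9.5 = 5.798.
E[X²] = 0.4·36.96 + 0.42·23.76 + 0.18·98.5 = 42.4932.
Var(X) = E[X²] − (E[X])² = 42.4932 − 33.6168 = 8.8764.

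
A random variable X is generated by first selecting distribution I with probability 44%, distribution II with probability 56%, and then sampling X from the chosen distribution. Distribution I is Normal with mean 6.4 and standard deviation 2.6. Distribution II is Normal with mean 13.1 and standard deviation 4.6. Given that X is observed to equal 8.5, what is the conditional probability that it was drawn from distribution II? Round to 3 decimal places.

0.377

Likelihoods f(8.5 | ·): I: 0.110733; II: 0.0526023.
Posterior ∝ prior × likelihood. Numerator for II: 0.56·0.0526023 = 0.0294573.
Normalizing constant: 0.44·0.110733 + 0.56·0.0526023 = 0.0781798.
P(II | observation) = 0.0294573 / 0.0781798 = 0.376789.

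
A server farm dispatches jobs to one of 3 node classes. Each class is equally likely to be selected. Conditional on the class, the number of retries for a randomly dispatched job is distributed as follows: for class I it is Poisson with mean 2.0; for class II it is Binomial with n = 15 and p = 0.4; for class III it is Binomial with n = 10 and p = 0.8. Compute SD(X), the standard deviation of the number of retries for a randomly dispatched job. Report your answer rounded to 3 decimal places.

2.936

Per component, I: μ=2, E[X²]=6; II: μ=6, E[X²]=39.6; III: μ=8, E[X²]=65.6.
E[X] = 0.333333·2 + 0.333333·6 + 0.333333·8 = 5.33333.
E[X²] = 0.333333·6 + 0.333333·39.6 + 0.333333·65.6 = 37.0667.
Var(X) = E[X²] − (E[X])² = 37.0667 − 28.4444 = 8.62222.
SD(X) = √8.62222 = 2.93636.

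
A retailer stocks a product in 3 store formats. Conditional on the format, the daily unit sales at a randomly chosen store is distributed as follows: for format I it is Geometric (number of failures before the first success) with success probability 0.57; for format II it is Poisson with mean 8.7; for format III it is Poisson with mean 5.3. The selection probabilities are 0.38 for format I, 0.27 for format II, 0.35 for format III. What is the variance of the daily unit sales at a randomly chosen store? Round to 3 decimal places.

15.025

Per component, I: μ=0.754386, E[X²]=1.89258; II: μ=8.7, E[X²]=84.39; III: μ=5.3, E[X²]=33.39.
E[X] = 0.38·0.754386 + 0.27·8.7 + 0.35·5.3 = 4.49067.
E[X²] = 0.38·1.89258 + 0.27·84.39 + 0.35·33.39 = 35.191.
Var(X) = E[X²] − (E[X])² = 35.191 − 20.1661 = 15.0249.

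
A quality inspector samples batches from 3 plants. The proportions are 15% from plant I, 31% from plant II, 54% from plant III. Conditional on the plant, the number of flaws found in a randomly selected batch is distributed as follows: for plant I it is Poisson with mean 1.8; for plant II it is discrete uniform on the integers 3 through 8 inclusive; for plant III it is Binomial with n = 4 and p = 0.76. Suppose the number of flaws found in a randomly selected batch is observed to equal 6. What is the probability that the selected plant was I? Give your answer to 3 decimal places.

Likelihoods P(X=6 | ·): I: 0.00780859; II: 0.166667; III: 0.
Posterior ∝ prior × likelihood. Numerator for I: 0.15·0.00780859 = 0.00117129.
Normalizing constant: 0.15·0.00780859 + 0.31·0.166667 + 0.54·0 = 0.052838.
P(I | observation) = 0.00117129 / 0.052838 = 0.0221676.

0.022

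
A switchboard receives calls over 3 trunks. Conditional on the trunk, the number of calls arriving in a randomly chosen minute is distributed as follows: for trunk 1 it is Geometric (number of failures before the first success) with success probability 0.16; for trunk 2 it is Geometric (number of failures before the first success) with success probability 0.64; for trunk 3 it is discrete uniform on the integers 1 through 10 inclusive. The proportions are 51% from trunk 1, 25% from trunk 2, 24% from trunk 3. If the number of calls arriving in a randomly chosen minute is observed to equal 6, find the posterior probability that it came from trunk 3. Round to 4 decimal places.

Likelihoods P(X=6 | ·): 1: 0.0562077; 2: 0.00139314; 3: 0.1.
Posterior ∝ prior × likelihood. Numerator for 3: 0.24·0.1 = 0.024.
Normalizing constant: 0.51·0.0562077 + 0.25·0.00139314 + 0.24·0.1 = 0.0530142.
P(3 | observation) = 0.024 / 0.0530142 = 0.452709.

0.4527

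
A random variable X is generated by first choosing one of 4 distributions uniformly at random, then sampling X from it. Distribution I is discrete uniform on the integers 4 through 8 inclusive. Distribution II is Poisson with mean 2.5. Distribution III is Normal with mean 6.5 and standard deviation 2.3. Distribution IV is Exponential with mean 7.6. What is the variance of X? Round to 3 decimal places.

Per component, I: μ=6, E[X²]=38; II: μ=2.5, E[X²]=8.75; III: μ=6.5, E[X²]=47.54; IV: μ=7.6, E[X²]=115.52.
E[X] = 0.25·6 + 0.25·2.5 + 0.25·6.5 + 0.25·7.6 = 5.65.
E[X²] = 0.25·38 + 0.25·8.75 + 0.25·47.54 + 0.25·115.52 = 52.4525.
Var(X) = E[X²] − (E[X])² = 52.4525 − 31.9225 = 20.53.

20.530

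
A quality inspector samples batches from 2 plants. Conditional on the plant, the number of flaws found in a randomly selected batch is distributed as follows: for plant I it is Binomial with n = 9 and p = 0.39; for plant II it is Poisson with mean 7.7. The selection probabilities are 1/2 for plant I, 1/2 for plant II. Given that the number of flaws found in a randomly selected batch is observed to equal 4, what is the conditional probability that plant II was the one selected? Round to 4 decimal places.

0.2122

Likelihoods P(X=4 | ·): I: 0.246194; II: 0.0663261.
Posterior ∝ prior × likelihood. Numerator for II: 0.5·0.0663261 = 0.033163.
Normalizing constant: 0.5·0.246194 + 0.5·0.0663261 = 0.15626.
P(II | observation) = 0.033163 / 0.15626 = 0.212229.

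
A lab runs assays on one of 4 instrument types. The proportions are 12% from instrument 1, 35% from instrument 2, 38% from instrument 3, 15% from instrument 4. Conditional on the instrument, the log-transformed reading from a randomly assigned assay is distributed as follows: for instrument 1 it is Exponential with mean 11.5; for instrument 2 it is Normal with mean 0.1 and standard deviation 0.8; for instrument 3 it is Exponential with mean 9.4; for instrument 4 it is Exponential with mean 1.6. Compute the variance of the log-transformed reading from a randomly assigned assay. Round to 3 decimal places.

72.568

Per component, 1: μ=11.5, E[X²]=264.5; 2: μ=0.1, E[X²]=0.65; 3: μ=9.4, E[X²]=176.72; 4: μ=1.6, E[X²]=5.12.
E[X] = 0.12·11.5 + 0.35·0.1 + 0.38·9.4 + 0.15·1.6 = 5.227.
E[X²] = 0.12·264.5 + 0.35·0.65 + 0.38·176.72 + 0.15·5.12 = 99.8891.
Var(X) = E[X²] − (E[X])² = 99.8891 − 27.3215 = 72.5676.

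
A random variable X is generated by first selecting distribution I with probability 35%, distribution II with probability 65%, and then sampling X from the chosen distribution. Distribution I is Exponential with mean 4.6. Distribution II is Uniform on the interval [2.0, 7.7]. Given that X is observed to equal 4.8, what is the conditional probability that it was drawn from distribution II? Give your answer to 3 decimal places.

Likelihoods f(4.8 | ·): I: 0.0765712; II: 0.175439.
Posterior ∝ prior × likelihood. Numerator for II: 0.65·0.175439 = 0.114035.
Normalizing constant: 0.35·0.0765712 + 0.65·0.175439 = 0.140835.
P(II | observation) = 0.114035 / 0.140835 = 0.809707.

0.810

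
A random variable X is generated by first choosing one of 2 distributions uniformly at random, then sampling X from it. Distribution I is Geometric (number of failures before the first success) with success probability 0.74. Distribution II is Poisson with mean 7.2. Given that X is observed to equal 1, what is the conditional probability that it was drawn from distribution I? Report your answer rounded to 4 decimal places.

Likelihoods P(X=1 | ·): I: 0.1924; II: 0.00537542.
Posterior ∝ prior × likelihood. Numerator for I: 0.5·0.1924 = 0.0962.
Normalizing constant: 0.5·0.1924 + 0.5·0.00537542 = 0.0988877.
P(I | observation) = 0.0962 / 0.0988877 = 0.972821.

0.9728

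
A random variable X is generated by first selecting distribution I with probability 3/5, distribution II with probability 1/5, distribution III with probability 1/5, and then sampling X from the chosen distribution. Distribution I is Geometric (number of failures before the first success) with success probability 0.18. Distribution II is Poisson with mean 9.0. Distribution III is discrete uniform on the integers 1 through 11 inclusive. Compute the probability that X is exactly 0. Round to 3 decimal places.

Conditional on each component, P(X = 0): I: 0.18; II: 0.00012341; III: 0.
By total probability, P(X = 0) = 0.6·0.18 + 0.2·0.00012341 + 0.2·0 = 0.108025.

0.108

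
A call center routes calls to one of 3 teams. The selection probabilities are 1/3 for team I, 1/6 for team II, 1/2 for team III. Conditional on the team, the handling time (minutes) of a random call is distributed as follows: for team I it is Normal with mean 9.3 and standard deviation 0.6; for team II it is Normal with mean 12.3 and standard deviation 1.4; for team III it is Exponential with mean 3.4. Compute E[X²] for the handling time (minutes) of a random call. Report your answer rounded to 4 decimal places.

66.0517

For each component E[X²] = Var + (mean)², giving I: 86.85; II: 153.25; III: 23.12.
Overall E[X²] = 0.333333·86.85 + 0.166667·153.25 + 0.5·23.12 = 66.0517.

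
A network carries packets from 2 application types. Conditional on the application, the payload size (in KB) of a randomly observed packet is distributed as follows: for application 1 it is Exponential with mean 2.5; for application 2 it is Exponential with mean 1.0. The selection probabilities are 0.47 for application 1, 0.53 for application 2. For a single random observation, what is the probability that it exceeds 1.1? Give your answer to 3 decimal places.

0.479

Conditional on each application, P(X > 1.1): 1: 0.644036; 2: 0.332871.
By total probability, P(X > 1.1) = 0.47·0.644036 + 0.53·0.332871 = 0.479119.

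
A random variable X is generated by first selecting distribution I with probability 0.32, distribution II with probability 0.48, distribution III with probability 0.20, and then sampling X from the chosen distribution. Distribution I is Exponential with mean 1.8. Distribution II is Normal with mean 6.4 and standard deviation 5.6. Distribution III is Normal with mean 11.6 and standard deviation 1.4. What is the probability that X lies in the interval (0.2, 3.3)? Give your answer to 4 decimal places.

0.3100

Conditional on each component, P(0.2 < X < 3.3): I: 0.73496; II: 0.15582; III: 1.52791e-09.
By total probability, P(0.2 < X < 3.3) = 0.32·0.73496 + 0.48·0.15582 + 0.2·1.52791e-09 = 0.309981.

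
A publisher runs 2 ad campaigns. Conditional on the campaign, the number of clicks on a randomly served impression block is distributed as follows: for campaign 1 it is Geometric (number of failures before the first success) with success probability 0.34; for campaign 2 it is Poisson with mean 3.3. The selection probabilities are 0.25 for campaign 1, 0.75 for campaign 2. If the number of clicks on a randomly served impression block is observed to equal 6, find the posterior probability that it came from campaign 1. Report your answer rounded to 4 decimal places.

0.1240

Likelihoods P(X=6 | ·): 1: 0.0281023; 2: 0.0661575.
Posterior ∝ prior × likelihood. Numerator for 1: 0.25·0.0281023 = 0.00702559.
Normalizing constant: 0.25·0.0281023 + 0.75·0.0661575 = 0.0566437.
P(1 | observation) = 0.00702559 / 0.0566437 = 0.124031.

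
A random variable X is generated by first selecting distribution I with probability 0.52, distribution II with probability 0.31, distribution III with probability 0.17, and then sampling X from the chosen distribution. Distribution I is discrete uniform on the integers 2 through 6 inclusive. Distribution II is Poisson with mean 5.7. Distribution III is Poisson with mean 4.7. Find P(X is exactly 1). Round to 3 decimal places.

Conditional on each component, P(X = 1): I: 0; II: 0.019072; III: 0.0427478.
By total probability, P(X = 1) = 0.52·0 + 0.31·0.019072 + 0.17·0.0427478 = 0.0131794.

0.013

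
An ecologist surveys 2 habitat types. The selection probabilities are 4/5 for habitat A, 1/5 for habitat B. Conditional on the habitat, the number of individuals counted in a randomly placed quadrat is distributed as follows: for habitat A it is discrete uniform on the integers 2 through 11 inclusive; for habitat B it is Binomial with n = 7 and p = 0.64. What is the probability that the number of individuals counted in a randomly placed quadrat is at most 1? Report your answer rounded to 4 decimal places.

0.0021

Conditional on each habitat, P(X ≤ 1): A: 0; B: 0.0105356.
By total probability, P(X ≤ 1) = 0.8·0 + 0.2·0.0105356 = 0.00210713.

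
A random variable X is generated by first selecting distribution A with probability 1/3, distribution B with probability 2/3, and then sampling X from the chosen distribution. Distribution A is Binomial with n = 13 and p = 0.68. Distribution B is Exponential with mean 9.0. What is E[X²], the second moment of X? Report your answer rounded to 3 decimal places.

134.991

For each component E[X²] = Var + (mean)², giving A: 80.9744; B: 162.
Overall E[X²] = 0.333333·80.9744 + 0.666667·162 = 134.991.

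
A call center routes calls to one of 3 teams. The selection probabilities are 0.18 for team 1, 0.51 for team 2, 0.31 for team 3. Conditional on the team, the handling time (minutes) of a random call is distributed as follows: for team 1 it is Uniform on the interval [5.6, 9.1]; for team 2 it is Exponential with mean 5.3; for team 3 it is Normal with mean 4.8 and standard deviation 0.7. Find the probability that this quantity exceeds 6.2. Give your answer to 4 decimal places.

Conditional on each team, P(X > 6.2): 1: 0.828571; 2: 0.310426; 3: 0.0227501.
By total probability, P(X > 6.2) = 0.18·0.828571 + 0.51·0.310426 + 0.31·0.0227501 = 0.314512.

0.3145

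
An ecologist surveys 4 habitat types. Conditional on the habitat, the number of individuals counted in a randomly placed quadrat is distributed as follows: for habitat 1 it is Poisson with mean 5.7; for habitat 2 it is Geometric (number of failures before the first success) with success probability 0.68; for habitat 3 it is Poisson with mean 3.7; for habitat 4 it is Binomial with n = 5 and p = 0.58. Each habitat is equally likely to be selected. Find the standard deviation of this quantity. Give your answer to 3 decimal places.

Per component, 1: μ=5.7, E[X²]=38.19; 2: μ=0.470588, E[X²]=0.913495; 3: μ=3.7, E[X²]=17.39; 4: μ=2.9, E[X²]=9.628.
E[X] = 0.25·5.7 + 0.25·0.470588 + 0.25·3.7 + 0.25·2.9 = 3.19265.
E[X²] = 0.25·38.19 + 0.25·0.913495 + 0.25·17.39 + 0.25·9.628 = 16.5304.
Var(X) = E[X²] − (E[X])² = 16.5304 − 10.193 = 6.33738.
SD(X) = √6.33738 = 2.51742.

2.517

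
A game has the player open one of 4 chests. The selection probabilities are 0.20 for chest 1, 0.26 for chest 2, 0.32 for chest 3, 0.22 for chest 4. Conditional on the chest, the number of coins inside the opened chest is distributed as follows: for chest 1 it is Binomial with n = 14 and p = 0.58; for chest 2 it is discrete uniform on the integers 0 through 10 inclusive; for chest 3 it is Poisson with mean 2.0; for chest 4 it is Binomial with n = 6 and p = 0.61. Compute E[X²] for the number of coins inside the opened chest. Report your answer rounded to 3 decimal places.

28.150

For each component E[X²] = Var + (mean)², giving 1: 69.3448; 2: 35; 3: 6; 4: 14.823.
Overall E[X²] = 0.2·69.3448 + 0.26·35 + 0.32·6 + 0.22·14.823 = 28.15.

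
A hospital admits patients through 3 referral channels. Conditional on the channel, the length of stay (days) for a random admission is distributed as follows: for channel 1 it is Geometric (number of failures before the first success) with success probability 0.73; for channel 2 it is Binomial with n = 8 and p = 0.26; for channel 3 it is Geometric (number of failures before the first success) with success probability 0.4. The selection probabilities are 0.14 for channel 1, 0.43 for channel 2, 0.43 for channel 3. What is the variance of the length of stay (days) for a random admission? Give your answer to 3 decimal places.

2.660

Per component, 1: μ=0.369863, E[X²]=0.64346; 2: μ=2.08, E[X²]=5.8656; 3: μ=1.5, E[X²]=6.
E[X] = 0.14·0.369863 + 0.43·2.08 + 0.43·1.5 = 1.59118.
E[X²] = 0.14·0.64346 + 0.43·5.8656 + 0.43·6 = 5.19229.
Var(X) = E[X²] − (E[X])² = 5.19229 − 2.53186 = 2.66044.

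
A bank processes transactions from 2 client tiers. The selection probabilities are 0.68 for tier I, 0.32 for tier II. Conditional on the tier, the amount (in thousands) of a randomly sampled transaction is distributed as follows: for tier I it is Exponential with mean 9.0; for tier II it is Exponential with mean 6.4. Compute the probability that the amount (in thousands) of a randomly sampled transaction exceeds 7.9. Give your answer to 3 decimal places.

Conditional on each tier, P(X > 7.9): I: 0.415706; II: 0.291017.
By total probability, P(X > 7.9) = 0.68·0.415706 + 0.32·0.291017 = 0.375805.

0.376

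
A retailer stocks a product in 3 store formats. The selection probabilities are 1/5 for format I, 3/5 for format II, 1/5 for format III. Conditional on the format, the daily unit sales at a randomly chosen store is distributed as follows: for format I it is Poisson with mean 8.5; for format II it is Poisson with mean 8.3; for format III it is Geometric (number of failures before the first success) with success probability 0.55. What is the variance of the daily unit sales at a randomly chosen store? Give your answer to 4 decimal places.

Per component, I: μ=8.5, E[X²]=80.75; II: μ=8.3, E[X²]=77.19; III: μ=0.818182, E[X²]=2.15702.
E[X] = 0.2·8.5 + 0.6·8.3 + 0.2·0.818182 = 6.84364.
E[X²] = 0.2·80.75 + 0.6·77.19 + 0.2·2.15702 = 62.8954.
Var(X) = E[X²] − (E[X])² = 62.8954 − 46.8354 = 16.06.

16.0600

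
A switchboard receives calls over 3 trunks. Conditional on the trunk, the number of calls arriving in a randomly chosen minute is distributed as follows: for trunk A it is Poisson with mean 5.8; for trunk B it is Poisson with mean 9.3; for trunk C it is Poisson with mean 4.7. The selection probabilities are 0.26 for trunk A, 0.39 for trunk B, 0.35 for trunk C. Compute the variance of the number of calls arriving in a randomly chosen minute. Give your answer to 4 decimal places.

11.0206

Per component, A: μ=5.8, E[X²]=39.44; B: μ=9.3, E[X²]=95.79; C: μ=4.7, E[X²]=26.79.
E[X] = 0.26·5.8 + 0.39·9.3 + 0.35·4.7 = 6.78.
E[X²] = 0.26·39.44 + 0.39·95.79 + 0.35·26.79 = 56.989.
Var(X) = E[X²] − (E[X])² = 56.989 − 45.9684 = 11.0206.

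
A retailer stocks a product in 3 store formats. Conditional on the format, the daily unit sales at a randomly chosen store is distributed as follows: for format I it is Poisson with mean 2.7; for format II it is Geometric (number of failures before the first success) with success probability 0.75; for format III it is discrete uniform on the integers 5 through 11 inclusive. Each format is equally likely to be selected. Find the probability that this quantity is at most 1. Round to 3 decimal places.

Conditional on each format, P(X ≤ 1): I: 0.24866; II: 0.9375; III: 0.
By total probability, P(X ≤ 1) = 0.333333·0.24866 + 0.333333·0.9375 + 0.333333·0 = 0.395387.

0.395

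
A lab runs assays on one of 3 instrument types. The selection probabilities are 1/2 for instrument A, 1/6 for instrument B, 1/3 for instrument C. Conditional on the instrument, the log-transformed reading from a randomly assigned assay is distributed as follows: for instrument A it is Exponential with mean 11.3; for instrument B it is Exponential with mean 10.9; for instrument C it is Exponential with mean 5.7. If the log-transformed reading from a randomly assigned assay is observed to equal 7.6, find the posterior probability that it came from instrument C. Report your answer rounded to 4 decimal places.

Likelihoods f(7.6 | ·): A: 0.0451679; B: 0.0456838; C: 0.0462451.
Posterior ∝ prior × likelihood. Numerator for C: 0.333333·0.0462451 = 0.015415.
Normalizing constant: 0.5·0.0451679 + 0.166667·0.0456838 + 0.333333·0.0462451 = 0.045613.
P(C | observation) = 0.015415 / 0.045613 = 0.337953.

0.3380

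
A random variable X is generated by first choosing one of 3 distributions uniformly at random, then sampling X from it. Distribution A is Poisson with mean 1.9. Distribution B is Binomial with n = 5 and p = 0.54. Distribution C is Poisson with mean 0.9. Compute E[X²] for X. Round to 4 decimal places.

5.2507

For each component E[X²] = Var + (mean)², giving A: 5.51; B: 8.532; C: 1.71.
Overall E[X²] = 0.333333·5.51 + 0.333333·8.532 + 0.333333·1.71 = 5.25067.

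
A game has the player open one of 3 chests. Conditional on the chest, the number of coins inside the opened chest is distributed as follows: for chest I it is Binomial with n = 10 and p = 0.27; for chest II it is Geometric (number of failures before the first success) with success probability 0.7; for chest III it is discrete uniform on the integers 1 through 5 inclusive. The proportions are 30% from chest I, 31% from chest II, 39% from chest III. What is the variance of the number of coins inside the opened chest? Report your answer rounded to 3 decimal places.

2.851

Per component, I: μ=2.7, E[X²]=9.261; II: μ=0.428571, E[X²]=0.795918; III: μ=3, E[X²]=11.
E[X] = 0.3·2.7 + 0.31·0.428571 + 0.39·3 = 2.11286.
E[X²] = 0.3·9.261 + 0.31·0.795918 + 0.39·11 = 7.31503.
Var(X) = E[X²] − (E[X])² = 7.31503 − 4.46417 = 2.85087.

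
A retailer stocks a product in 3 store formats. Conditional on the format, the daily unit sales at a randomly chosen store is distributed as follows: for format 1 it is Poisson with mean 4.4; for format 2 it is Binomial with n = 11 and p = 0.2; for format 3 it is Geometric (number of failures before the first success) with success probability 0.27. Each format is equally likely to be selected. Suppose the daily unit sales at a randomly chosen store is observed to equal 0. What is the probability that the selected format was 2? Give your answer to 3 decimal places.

0.233

Likelihoods P(X=0 | ·): 1: 0.0122773; 2: 0.0858993; 3: 0.27.
Posterior ∝ prior × likelihood. Numerator for 2: 0.333333·0.0858993 = 0.0286331.
Normalizing constant: 0.333333·0.0122773 + 0.333333·0.0858993 + 0.333333·0.27 = 0.122726.
P(2 | observation) = 0.0286331 / 0.122726 = 0.23331.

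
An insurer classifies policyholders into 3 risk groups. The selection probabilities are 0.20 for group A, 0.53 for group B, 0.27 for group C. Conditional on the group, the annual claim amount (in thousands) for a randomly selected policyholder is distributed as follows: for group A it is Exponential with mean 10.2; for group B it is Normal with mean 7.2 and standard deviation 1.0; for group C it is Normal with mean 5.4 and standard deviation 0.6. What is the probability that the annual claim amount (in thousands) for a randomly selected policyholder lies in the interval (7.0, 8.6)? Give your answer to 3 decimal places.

Conditional on each group, P(7.0 < X < 8.6): A: 0.0730899; B: 0.498503; C: 0.00383033.
By total probability, P(7.0 < X < 8.6) = 0.2·0.0730899 + 0.53·0.498503 + 0.27·0.00383033 = 0.279859.

0.280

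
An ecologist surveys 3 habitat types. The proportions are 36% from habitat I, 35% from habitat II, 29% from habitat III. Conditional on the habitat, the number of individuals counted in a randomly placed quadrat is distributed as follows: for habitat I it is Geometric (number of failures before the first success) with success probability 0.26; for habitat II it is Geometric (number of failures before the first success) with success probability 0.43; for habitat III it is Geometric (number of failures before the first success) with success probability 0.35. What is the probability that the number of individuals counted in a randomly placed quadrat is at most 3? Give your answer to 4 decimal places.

0.8033

Conditional on each habitat, P(X ≤ 3): I: 0.700134; II: 0.89444; III: 0.821494.
By total probability, P(X ≤ 3) = 0.36·0.700134 + 0.35·0.89444 + 0.29·0.821494 = 0.803336.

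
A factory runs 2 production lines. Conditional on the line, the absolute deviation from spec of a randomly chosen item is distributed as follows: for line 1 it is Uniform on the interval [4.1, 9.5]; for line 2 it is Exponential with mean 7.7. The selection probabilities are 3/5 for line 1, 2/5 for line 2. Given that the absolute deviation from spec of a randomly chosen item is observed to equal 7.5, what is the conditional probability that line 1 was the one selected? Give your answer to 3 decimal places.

0.850

Likelihoods f(7.5 | ·): 1: 0.185185; 2: 0.0490338.
Posterior ∝ prior × likelihood. Numerator for 1: 0.6·0.185185 = 0.111111.
Normalizing constant: 0.6·0.185185 + 0.4·0.0490338 = 0.130725.
P(1 | observation) = 0.111111 / 0.130725 = 0.849963.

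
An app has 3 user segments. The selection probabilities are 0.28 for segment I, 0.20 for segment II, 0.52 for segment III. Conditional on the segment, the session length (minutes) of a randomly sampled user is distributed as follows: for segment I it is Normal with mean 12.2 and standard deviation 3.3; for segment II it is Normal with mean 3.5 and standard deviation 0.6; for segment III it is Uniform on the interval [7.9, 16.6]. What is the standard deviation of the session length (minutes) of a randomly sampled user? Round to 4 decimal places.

4.3131

Per component, I: μ=12.2, E[X²]=159.73; II: μ=3.5, E[X²]=12.61; III: μ=12.25, E[X²]=156.37.
E[X] = 0.28·12.2 + 0.2·3.5 + 0.52·12.25 = 10.486.
E[X²] = 0.28·159.73 + 0.2·12.61 + 0.52·156.37 = 128.559.
Var(X) = E[X²] − (E[X])² = 128.559 − 109.956 = 18.6026.
SD(X) = √18.6026 = 4.31307.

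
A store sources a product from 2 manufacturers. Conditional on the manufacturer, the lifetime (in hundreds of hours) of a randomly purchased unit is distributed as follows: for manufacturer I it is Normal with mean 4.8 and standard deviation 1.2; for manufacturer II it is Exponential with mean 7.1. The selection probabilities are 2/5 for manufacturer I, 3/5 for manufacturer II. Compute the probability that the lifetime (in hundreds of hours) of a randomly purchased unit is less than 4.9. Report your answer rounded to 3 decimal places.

Conditional on each manufacturer, P(X < 4.9): I: 0.533207; II: 0.498495.
By total probability, P(X < 4.9) = 0.4·0.533207 + 0.6·0.498495 = 0.512379.

0.512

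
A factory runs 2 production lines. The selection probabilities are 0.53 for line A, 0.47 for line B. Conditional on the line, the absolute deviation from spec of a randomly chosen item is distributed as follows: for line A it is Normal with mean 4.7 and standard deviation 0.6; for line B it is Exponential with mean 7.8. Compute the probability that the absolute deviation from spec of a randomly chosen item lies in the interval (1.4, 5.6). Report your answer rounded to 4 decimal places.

0.6581

Conditional on each line, P(1.4 < X < 5.6): A: 0.933193; B: 0.347947.
By total probability, P(1.4 < X < 5.6) = 0.53·0.933193 + 0.47·0.347947 = 0.658127.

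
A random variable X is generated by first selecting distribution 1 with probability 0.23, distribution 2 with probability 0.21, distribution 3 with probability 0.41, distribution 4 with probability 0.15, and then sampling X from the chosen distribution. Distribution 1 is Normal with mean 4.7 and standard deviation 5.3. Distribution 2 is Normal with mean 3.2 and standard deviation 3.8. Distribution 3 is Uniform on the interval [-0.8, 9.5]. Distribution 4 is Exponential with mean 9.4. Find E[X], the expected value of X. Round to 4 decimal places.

4.9465

Component means — 1: 4.7; 2: 3.2; 3: 4.35; 4: 9.4.
E[X] = 0.23·4.7 + 0.21·3.2 + 0.41·4.35 + 0.15·9.4 = 4.9465.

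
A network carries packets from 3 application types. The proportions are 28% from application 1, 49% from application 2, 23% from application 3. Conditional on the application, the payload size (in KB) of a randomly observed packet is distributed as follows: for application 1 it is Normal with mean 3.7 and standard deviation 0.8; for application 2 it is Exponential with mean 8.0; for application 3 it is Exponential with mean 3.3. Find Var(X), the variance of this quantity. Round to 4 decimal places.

Per component, 1: μ=3.7, E[X²]=14.33; 2: μ=8, E[X²]=128; 3: μ=3.3, E[X²]=21.78.
E[X] = 0.28·3.7 + 0.49·8 + 0.23·3.3 = 5.715.
E[X²] = 0.28·14.33 + 0.49·128 + 0.23·21.78 = 71.7418.
Var(X) = E[X²] − (E[X])² = 71.7418 − 32.6612 = 39.0806.

39.0806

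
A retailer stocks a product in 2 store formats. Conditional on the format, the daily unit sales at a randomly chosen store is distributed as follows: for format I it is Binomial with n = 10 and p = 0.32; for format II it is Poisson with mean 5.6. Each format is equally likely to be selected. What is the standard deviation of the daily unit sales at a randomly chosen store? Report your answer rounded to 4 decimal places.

2.3082

Per component, I: μ=3.2, E[X²]=12.416; II: μ=5.6, E[X²]=36.96.
E[X] = 0.5·3.2 + 0.5·5.6 = 4.4.
E[X²] = 0.5·12.416 + 0.5·36.96 = 24.688.
Var(X) = E[X²] − (E[X])² = 24.688 − 19.36 = 5.328.
SD(X) = √5.328 = 2.30825.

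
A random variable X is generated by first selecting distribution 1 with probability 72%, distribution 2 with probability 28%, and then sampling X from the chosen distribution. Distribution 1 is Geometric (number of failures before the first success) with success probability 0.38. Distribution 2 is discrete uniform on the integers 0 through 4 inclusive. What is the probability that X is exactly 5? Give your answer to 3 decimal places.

Conditional on each component, P(X = 5): 1: 0.034813; 2: 0.
By total probability, P(X = 5) = 0.72·0.034813 + 0.28·0 = 0.0250654.

0.025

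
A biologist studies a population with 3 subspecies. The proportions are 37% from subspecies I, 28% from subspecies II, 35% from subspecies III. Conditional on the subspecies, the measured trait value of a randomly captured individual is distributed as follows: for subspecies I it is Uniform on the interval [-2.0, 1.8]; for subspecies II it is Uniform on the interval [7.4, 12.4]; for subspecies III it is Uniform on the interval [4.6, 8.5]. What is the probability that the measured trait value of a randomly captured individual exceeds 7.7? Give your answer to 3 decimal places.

0.335

Conditional on each subspecies, P(X > 7.7): I: 0; II: 0.94; III: 0.205128.
By total probability, P(X > 7.7) = 0.37·0 + 0.28·0.94 + 0.35·0.205128 = 0.334995.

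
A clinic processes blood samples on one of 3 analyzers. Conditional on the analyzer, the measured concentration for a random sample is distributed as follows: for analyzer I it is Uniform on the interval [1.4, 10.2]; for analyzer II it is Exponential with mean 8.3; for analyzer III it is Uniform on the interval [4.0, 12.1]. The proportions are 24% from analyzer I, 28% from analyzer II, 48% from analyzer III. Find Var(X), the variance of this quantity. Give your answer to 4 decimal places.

Per component, I: μ=5.8, E[X²]=40.0933; II: μ=8.3, E[X²]=137.78; III: μ=8.05, E[X²]=70.27.
E[X] = 0.24·5.8 + 0.28·8.3 + 0.48·8.05 = 7.58.
E[X²] = 0.24·40.0933 + 0.28·137.78 + 0.48·70.27 = 81.9304.
Var(X) = E[X²] − (E[X])² = 81.9304 − 57.4564 = 24.474.

24.4740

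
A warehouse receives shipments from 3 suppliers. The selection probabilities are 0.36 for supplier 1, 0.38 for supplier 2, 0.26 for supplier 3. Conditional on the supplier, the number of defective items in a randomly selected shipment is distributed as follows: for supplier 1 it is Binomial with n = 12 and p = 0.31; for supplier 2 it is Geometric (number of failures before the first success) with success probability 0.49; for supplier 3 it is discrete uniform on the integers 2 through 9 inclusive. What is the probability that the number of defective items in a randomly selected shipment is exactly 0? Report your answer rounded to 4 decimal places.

0.1904

Conditional on each supplier, P(X = 0): 1: 0.0116463; 2: 0.49; 3: 0.
By total probability, P(X = 0) = 0.36·0.0116463 + 0.38·0.49 + 0.26·0 = 0.190393.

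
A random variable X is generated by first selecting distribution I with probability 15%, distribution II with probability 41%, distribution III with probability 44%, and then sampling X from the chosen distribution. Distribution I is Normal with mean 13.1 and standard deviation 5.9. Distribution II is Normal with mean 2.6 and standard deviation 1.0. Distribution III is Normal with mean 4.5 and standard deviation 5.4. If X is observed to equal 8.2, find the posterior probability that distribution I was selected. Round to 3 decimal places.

Likelihoods f(8.2 | ·): I: 0.0478941; II: 6.18262e-08; III: 0.0584212.
Posterior ∝ prior × likelihood. Numerator for I: 0.15·0.0478941 = 0.00718411.
Normalizing constant: 0.15·0.0478941 + 0.41·6.18262e-08 + 0.44·0.0584212 = 0.0328895.
P(I | observation) = 0.00718411 / 0.0328895 = 0.218432.

0.218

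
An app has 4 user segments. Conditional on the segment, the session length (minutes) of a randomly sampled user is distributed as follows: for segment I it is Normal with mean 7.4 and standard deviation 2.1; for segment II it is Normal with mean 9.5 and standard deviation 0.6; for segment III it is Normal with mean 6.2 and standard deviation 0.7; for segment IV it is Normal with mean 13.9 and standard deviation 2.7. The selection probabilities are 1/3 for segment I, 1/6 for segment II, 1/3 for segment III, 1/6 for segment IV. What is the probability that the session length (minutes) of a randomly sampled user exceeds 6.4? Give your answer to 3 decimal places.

Conditional on each segment, P(X > 6.4): I: 0.683031; II: 1; III: 0.387548; IV: 0.997263.
By total probability, P(X > 6.4) = 0.333333·0.683031 + 0.166667·1 + 0.333333·0.387548 + 0.166667·0.997263 = 0.689737.

0.690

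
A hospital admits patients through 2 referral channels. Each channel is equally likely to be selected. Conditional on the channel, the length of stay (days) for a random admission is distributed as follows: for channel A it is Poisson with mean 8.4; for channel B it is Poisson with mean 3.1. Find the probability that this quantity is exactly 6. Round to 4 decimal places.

0.0826

Conditional on each channel, P(X = 6): A: 0.109716; B: 0.0555296.
By total probability, P(X = 6) = 0.5·0.109716 + 0.5·0.0555296 = 0.0826228.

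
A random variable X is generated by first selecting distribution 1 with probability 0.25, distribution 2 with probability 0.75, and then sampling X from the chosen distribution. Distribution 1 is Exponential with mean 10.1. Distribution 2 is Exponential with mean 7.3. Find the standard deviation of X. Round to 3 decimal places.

8.182

Per component, 1: μ=10.1, E[X²]=204.02; 2: μ=7.3, E[X²]=106.58.
E[X] = 0.25·10.1 + 0.75·7.3 = 8.
E[X²] = 0.25·204.02 + 0.75·106.58 = 130.94.
Var(X) = E[X²] − (E[X])² = 130.94 − 64 = 66.94.
SD(X) = √66.94 = 8.18169.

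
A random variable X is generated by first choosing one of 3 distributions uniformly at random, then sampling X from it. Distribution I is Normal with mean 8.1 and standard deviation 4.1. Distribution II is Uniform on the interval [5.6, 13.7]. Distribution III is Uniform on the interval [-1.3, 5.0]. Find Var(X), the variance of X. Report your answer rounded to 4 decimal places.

Per component, I: μ=8.1, E[X²]=82.42; II: μ=9.65, E[X²]=98.59; III: μ=1.85, E[X²]=6.73.
E[X] = 0.333333·8.1 + 0.333333·9.65 + 0.333333·1.85 = 6.53333.
E[X²] = 0.333333·82.42 + 0.333333·98.59 + 0.333333·6.73 = 62.58.
Var(X) = E[X²] − (E[X])² = 62.58 − 42.6844 = 19.8956.

19.8956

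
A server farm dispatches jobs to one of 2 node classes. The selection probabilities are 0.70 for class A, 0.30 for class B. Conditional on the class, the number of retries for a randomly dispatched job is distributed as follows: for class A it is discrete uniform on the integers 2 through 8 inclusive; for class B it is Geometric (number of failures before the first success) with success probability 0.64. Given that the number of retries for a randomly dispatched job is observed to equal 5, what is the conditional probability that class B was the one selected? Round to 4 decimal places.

0.0115

Likelihoods P(X=5 | ·): A: 0.142857; B: 0.00386984.
Posterior ∝ prior × likelihood. Numerator for B: 0.3·0.00386984 = 0.00116095.
Normalizing constant: 0.7·0.142857 + 0.3·0.00386984 = 0.101161.
P(B | observation) = 0.00116095 / 0.101161 = 0.0114763.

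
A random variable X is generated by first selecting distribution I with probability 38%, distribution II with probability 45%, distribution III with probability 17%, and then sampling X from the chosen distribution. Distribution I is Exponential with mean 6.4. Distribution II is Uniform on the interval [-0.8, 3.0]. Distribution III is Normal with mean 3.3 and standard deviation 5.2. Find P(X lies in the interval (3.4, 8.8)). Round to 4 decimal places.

0.1863

Conditional on each component, P(3.4 < X < 8.8): I: 0.33503; II: 0; III: 0.347231.
By total probability, P(3.4 < X < 8.8) = 0.38·0.33503 + 0.45·0 + 0.17·0.347231 = 0.186341.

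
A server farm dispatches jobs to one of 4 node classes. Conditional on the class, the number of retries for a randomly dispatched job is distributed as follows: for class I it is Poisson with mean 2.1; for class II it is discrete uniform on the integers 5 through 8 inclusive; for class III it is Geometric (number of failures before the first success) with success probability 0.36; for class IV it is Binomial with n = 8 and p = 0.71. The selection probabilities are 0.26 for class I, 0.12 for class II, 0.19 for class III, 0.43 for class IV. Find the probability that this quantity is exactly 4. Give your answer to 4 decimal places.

Conditional on each class, P(X = 4): I: 0.099231; II: 0; III: 0.060398; IV: 0.125812.
By total probability, P(X = 4) = 0.26·0.099231 + 0.12·0 + 0.19·0.060398 + 0.43·0.125812 = 0.091375.

0.0914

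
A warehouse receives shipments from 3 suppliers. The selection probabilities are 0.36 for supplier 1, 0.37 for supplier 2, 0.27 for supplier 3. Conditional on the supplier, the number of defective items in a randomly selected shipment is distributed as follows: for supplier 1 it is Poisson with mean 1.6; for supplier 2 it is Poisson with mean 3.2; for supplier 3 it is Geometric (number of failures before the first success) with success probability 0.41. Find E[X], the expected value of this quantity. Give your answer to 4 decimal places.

2.1485

Component means — 1: 1.6; 2: 3.2; 3: 1.43902.
E[X] = 0.36·1.6 + 0.37·3.2 + 0.27·1.43902 = 2.14854.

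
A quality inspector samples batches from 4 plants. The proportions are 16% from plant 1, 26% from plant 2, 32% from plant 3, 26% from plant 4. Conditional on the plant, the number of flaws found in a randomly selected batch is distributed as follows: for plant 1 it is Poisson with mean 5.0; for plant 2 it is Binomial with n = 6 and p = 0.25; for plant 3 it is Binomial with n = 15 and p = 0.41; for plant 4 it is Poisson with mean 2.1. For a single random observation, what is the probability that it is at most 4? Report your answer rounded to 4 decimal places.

0.6355

Conditional on each plant, P(X ≤ 4): 1: 0.440493; 2: 0.995361; 3: 0.194813; 4: 0.937874.
By total probability, P(X ≤ 4) = 0.16·0.440493 + 0.26·0.995361 + 0.32·0.194813 + 0.26·0.937874 = 0.63546.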